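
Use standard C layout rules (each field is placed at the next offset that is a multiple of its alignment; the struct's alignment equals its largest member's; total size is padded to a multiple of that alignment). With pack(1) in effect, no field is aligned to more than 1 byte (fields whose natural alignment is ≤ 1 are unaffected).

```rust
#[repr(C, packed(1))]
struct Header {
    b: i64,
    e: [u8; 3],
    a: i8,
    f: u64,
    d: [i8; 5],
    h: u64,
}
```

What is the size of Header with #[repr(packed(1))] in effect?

0..8  b  (8B, 1-aligned)
8..11  e  (3B, 1-aligned)
11..12  a  (1B, 1-aligned)
12..20  f  (8B, 1-aligned)
20..25  d  (5B, 1-aligned)
25..33  h  (8B, 1-aligned)
sizeof = 33, alignof = 1

33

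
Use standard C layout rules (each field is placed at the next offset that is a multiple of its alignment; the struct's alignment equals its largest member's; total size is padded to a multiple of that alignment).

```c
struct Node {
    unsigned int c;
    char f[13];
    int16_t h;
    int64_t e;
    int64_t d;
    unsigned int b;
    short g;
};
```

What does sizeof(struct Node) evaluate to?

48 bytes

c at 0 (size 4, align 4) → ends 4
f at 4 (size 13, align 1) → ends 17
pad 1 to align 2 for h
h at 18 (size 2, align 2) → ends 20
pad 4 to align 8 for e
e at 24 (size 8, align 8) → ends 32
d at 32 (size 8, align 8) → ends 40
b at 40 (size 4, align 4) → ends 44
g at 44 (size 2, align 2) → ends 46
tail pad 2 to reach multiple of 8
total 48 bytes, alignment 8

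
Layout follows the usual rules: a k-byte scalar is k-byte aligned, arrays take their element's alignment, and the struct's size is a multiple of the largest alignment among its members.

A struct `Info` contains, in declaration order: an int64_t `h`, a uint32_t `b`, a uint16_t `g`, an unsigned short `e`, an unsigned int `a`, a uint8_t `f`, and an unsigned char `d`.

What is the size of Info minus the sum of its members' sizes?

0..8  h  (8B, 8-aligned)
8..12  b  (4B, 4-aligned)
12..14  g  (2B, 2-aligned)
14..16  e  (2B, 2-aligned)
16..20  a  (4B, 4-aligned)
20..21  f  (1B, 1-aligned)
21..22  d  (1B, 1-aligned)
22..24  -- tail padding (2B)
sizeof = 24, alignof = 8
data bytes 22, size 24 → padding 2

2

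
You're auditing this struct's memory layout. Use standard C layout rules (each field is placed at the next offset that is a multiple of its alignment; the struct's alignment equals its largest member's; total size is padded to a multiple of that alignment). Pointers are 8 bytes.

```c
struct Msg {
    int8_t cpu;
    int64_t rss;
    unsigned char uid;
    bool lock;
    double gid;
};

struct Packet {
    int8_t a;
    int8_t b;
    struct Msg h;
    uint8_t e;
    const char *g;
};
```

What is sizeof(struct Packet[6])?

Msg: cpu at 0 (size 1, align 1) → ends 1; pad 7 to align 8 for rss; rss at 8 (size 8, align 8) → ends 16; uid at 16 (size 1, align 1) → ends 17; lock at 17 (size 1, align 1) → ends 18; pad 6 to align 8 for gid; gid at 24 (size 8, align 8) → ends 32; total 32 bytes, alignment 8
a at 0 (size 1, align 1) → ends 1
b at 1 (size 1, align 1) → ends 2
pad 6 to align 8 for h
h at 8 (size 32, align 8) → ends 40
e at 40 (size 1, align 1) → ends 41
pad 7 to align 8 for g
g at 48 (size 8, align 8) → ends 56
total 56 bytes, alignment 8
array of 6: 6 × 56 = 336

336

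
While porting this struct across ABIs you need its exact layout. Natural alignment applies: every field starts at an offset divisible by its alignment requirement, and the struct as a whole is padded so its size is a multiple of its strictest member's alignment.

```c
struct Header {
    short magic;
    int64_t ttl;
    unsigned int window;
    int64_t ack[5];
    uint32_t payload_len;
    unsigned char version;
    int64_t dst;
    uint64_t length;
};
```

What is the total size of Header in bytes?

88 bytes

magic at 0 (size 2, align 2) → ends 2
pad 6 to align 8 for ttl
ttl at 8 (size 8, align 8) → ends 16
window at 16 (size 4, align 4) → ends 20
pad 4 to align 8 for ack
ack at 24 (size 40, align 8) → ends 64
payload_len at 64 (size 4, align 4) → ends 68
version at 68 (size 1, align 1) → ends 69
pad 3 to align 8 for dst
dst at 72 (size 8, align 8) → ends 80
length at 80 (size 8, align 8) → ends 88
total 88 bytes, alignment 8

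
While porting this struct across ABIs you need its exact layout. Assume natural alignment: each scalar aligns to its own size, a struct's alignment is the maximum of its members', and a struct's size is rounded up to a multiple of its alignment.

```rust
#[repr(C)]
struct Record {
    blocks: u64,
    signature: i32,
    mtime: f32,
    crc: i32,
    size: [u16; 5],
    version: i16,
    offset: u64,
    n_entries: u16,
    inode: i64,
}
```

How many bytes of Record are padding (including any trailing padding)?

6

blocks at 0 (size 8, align 8) → ends 8
signature at 8 (size 4, align 4) → ends 12
mtime at 12 (size 4, align 4) → ends 16
crc at 16 (size 4, align 4) → ends 20
size at 20 (size 10, align 2) → ends 30
version at 30 (size 2, align 2) → ends 32
offset at 32 (size 8, align 8) → ends 40
n_entries at 40 (size 2, align 2) → ends 42
pad 6 to align 8 for inode
inode at 48 (size 8, align 8) → ends 56
total 56 bytes, alignment 8
data bytes 50, size 56 → padding 6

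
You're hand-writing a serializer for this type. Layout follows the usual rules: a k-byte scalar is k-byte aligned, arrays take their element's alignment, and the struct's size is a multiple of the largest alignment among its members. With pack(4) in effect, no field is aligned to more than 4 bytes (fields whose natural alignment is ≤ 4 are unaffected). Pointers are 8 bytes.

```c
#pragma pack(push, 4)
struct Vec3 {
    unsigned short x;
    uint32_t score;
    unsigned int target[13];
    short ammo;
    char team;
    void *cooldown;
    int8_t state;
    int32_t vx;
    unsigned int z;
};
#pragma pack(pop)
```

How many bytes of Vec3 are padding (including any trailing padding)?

6

@0: x [2B, align 2] → 2
+2 pad (align 4)
@4: score [4B, align 4] → 8
@8: target [52B, align 4] → 60
@60: ammo [2B, align 2] → 62
@62: team [1B, align 1] → 63
+1 pad (align 4)
@64: cooldown [8B, align 4] → 72
@72: state [1B, align 1] → 73
+3 pad (align 4)
@76: vx [4B, align 4] → 80
@80: z [4B, align 4] → 84
size 84, align 4
data bytes 78, size 84 → padding 6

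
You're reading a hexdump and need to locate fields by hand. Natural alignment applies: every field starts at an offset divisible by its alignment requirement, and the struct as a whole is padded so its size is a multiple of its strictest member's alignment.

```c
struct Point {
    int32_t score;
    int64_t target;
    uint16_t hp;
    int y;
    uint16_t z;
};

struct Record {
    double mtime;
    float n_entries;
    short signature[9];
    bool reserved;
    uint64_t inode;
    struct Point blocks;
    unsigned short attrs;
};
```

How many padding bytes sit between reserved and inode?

Point: score at 0 (size 4, align 4) → ends 4; pad 4 to align 8 for target; target at 8 (size 8, align 8) → ends 16; hp at 16 (size 2, align 2) → ends 18; pad 2 to align 4 for y; y at 20 (size 4, align 4) → ends 24; z at 24 (size 2, align 2) → ends 26; tail pad 6 to reach multiple of 8; total 32 bytes, alignment 8
mtime at 0 (size 8, align 8) → ends 8
n_entries at 8 (size 4, align 4) → ends 12
signature at 12 (size 18, align 2) → ends 30
reserved at 30 (size 1, align 1) → ends 31
pad 1 to align 8 for inode
inode at 32 (size 8, align 8) → ends 40

1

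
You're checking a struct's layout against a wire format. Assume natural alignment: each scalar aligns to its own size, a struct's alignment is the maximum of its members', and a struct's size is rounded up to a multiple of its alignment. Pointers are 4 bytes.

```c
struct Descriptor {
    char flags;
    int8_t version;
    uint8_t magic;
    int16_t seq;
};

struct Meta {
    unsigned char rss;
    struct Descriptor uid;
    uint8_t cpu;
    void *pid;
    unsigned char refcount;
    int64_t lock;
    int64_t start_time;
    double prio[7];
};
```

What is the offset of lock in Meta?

24

Descriptor: @0: flags [1B, align 1] → 1; @1: version [1B, align 1] → 2; @2: magic [1B, align 1] → 3; +1 pad (align 2); @4: seq [2B, align 2] → 6; size 6, align 2
@0: rss [1B, align 1] → 1
+1 pad (align 2)
@2: uid [6B, align 2] → 8
@8: cpu [1B, align 1] → 9
+3 pad (align 4)
@12: pid [4B, align 4] → 16
@16: refcount [1B, align 1] → 17
+7 pad (align 8)
@24: lock [8B, align 8] → 32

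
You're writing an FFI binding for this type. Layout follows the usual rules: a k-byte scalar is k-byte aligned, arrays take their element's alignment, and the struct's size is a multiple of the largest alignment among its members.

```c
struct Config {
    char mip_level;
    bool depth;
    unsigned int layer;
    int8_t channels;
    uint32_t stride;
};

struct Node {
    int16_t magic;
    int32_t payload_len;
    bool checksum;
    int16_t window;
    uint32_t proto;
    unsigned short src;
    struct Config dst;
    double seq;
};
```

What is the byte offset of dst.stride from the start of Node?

Config: 0..1  mip_level  (1B, 1-aligned); 1..2  depth  (1B, 1-aligned); 2..4  -- padding (2B); 4..8  layer  (4B, 4-aligned); 8..9  channels  (1B, 1-aligned); 9..12  -- padding (3B); 12..16  stride  (4B, 4-aligned); sizeof = 16, alignof = 4
0..2  magic  (2B, 2-aligned)
2..4  -- padding (2B)
4..8  payload_len  (4B, 4-aligned)
8..9  checksum  (1B, 1-aligned)
9..10  -- padding (1B)
10..12  window  (2B, 2-aligned)
12..16  proto  (4B, 4-aligned)
16..18  src  (2B, 2-aligned)
18..20  -- padding (2B)
20..36  dst  (16B, 4-aligned)
within Config: stride at 12
20 + 12 = 32

32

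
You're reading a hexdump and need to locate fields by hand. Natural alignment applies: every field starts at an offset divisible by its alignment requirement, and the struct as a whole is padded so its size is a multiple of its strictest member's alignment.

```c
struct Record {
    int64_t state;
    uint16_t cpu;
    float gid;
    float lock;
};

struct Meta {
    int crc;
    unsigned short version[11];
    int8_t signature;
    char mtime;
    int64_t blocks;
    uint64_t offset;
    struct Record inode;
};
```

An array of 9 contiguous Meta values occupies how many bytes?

648

Record: @0: state [8B, align 8] → 8; @8: cpu [2B, align 2] → 10; +2 pad (align 4); @12: gid [4B, align 4] → 16; @16: lock [4B, align 4] → 20; +4 tail pad (align 8); size 24, align 8
@0: crc [4B, align 4] → 4
@4: version [22B, align 2] → 26
@26: signature [1B, align 1] → 27
@27: mtime [1B, align 1] → 28
+4 pad (align 8)
@32: blocks [8B, align 8] → 40
@40: offset [8B, align 8] → 48
@48: inode [24B, align 8] → 72
size 72, align 8
array of 9: 9 × 72 = 648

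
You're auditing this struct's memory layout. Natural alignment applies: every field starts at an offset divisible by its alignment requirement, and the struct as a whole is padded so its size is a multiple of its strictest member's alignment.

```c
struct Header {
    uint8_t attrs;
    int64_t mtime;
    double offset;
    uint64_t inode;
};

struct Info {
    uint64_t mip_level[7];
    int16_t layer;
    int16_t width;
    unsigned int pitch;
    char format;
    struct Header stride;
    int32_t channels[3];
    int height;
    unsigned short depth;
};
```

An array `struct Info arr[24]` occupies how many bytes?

3072

Header: 0..1  attrs  (1B, 1-aligned); 1..8  -- padding (7B); 8..16  mtime  (8B, 8-aligned); 16..24  offset  (8B, 8-aligned); 24..32  inode  (8B, 8-aligned); sizeof = 32, alignof = 8
0..56  mip_level  (56B, 8-aligned)
56..58  layer  (2B, 2-aligned)
58..60  width  (2B, 2-aligned)
60..64  pitch  (4B, 4-aligned)
64..65  format  (1B, 1-aligned)
65..72  -- padding (7B)
72..104  stride  (32B, 8-aligned)
104..116  channels  (12B, 4-aligned)
116..120  height  (4B, 4-aligned)
120..122  depth  (2B, 2-aligned)
122..128  -- tail padding (6B)
sizeof = 128, alignof = 8
array of 24: 24 × 128 = 3072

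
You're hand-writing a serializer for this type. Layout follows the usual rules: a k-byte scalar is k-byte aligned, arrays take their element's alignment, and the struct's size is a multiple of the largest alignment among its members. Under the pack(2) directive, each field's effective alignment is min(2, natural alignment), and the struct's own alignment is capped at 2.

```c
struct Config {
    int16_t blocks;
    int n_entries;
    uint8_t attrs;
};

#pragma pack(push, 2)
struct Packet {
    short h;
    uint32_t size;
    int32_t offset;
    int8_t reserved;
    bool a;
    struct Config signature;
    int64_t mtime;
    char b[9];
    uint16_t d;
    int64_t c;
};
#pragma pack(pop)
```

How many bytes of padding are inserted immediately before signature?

Config: @0: blocks [2B, align 2] → 2; +2 pad (align 4); @4: n_entries [4B, align 4] → 8; @8: attrs [1B, align 1] → 9; +3 tail pad (align 4); size 12, align 4
@0: h [2B, align 2] → 2
@2: size [4B, align 2] → 6
@6: offset [4B, align 2] → 10
@10: reserved [1B, align 1] → 11
@11: a [1B, align 1] → 12
@12: signature [12B, align 2] → 24

0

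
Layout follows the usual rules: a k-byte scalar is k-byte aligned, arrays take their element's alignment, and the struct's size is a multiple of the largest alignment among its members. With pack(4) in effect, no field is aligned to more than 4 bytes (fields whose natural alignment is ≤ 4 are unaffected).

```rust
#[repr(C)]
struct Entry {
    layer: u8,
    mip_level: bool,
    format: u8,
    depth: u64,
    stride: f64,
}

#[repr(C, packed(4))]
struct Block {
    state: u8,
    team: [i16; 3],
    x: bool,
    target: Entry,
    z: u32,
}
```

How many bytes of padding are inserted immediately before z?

0

Entry: @0: layer [1B, align 1] → 1; @1: mip_level [1B, align 1] → 2; @2: format [1B, align 1] → 3; +5 pad (align 8); @8: depth [8B, align 8] → 16; @16: stride [8B, align 8] → 24; size 24, align 8
@0: state [1B, align 1] → 1
+1 pad (align 2)
@2: team [6B, align 2] → 8
@8: x [1B, align 1] → 9
+3 pad (align 4)
@12: target [24B, align 4] → 36
@36: z [4B, align 4] → 40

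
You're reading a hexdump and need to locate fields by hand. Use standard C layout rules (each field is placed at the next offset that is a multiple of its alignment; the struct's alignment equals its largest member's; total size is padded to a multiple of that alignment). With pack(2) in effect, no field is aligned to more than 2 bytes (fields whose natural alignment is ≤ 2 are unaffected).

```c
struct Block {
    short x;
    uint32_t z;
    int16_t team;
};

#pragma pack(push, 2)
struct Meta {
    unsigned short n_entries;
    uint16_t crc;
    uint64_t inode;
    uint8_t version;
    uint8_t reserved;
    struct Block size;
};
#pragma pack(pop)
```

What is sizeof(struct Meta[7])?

Block: 0..2  x  (2B, 2-aligned); 2..4  -- padding (2B); 4..8  z  (4B, 4-aligned); 8..10  team  (2B, 2-aligned); 10..12  -- tail padding (2B); sizeof = 12, alignof = 4
0..2  n_entries  (2B, 2-aligned)
2..4  crc  (2B, 2-aligned)
4..12  inode  (8B, 2-aligned)
12..13  version  (1B, 1-aligned)
13..14  reserved  (1B, 1-aligned)
14..26  size  (12B, 2-aligned)
sizeof = 26, alignof = 2
array of 7: 7 × 26 = 182

182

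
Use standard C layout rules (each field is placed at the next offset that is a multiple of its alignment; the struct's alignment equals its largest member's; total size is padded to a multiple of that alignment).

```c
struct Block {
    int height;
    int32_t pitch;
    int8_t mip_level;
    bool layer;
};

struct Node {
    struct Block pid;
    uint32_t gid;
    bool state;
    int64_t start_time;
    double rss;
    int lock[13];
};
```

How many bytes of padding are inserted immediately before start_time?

7

Block: 0..4  height  (4B, 4-aligned); 4..8  pitch  (4B, 4-aligned); 8..9  mip_level  (1B, 1-aligned); 9..10  layer  (1B, 1-aligned); 10..12  -- tail padding (2B); sizeof = 12, alignof = 4
0..12  pid  (12B, 4-aligned)
12..16  gid  (4B, 4-aligned)
16..17  state  (1B, 1-aligned)
17..24  -- padding (7B)
24..32  start_time  (8B, 8-aligned)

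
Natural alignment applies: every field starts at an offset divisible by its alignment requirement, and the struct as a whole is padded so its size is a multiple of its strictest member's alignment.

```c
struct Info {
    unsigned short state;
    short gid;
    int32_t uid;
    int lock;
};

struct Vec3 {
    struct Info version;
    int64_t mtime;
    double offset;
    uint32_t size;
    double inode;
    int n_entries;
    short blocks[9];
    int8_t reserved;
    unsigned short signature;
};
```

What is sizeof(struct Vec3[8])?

Info: state at 0 (size 2, align 2) → ends 2; gid at 2 (size 2, align 2) → ends 4; uid at 4 (size 4, align 4) → ends 8; lock at 8 (size 4, align 4) → ends 12; total 12 bytes, alignment 4
version at 0 (size 12, align 4) → ends 12
pad 4 to align 8 for mtime
mtime at 16 (size 8, align 8) → ends 24
offset at 24 (size 8, align 8) → ends 32
size at 32 (size 4, align 4) → ends 36
pad 4 to align 8 for inode
inode at 40 (size 8, align 8) → ends 48
n_entries at 48 (size 4, align 4) → ends 52
blocks at 52 (size 18, align 2) → ends 70
reserved at 70 (size 1, align 1) → ends 71
pad 1 to align 2 for signature
signature at 72 (size 2, align 2) → ends 74
tail pad 6 to reach multiple of 8
total 80 bytes, alignment 8
array of 8: 8 × 80 = 640

640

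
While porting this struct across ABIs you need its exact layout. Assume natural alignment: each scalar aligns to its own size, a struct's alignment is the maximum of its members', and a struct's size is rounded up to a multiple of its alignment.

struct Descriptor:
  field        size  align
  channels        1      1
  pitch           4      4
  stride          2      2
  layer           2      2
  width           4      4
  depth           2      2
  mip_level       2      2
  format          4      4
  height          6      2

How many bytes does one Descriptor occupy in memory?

channels at 0 (size 1, align 1) → ends 1
pad 3 to align 4 for pitch
pitch at 4 (size 4, align 4) → ends 8
stride at 8 (size 2, align 2) → ends 10
layer at 10 (size 2, align 2) → ends 12
width at 12 (size 4, align 4) → ends 16
depth at 16 (size 2, align 2) → ends 18
mip_level at 18 (size 2, align 2) → ends 20
format at 20 (size 4, align 4) → ends 24
height at 24 (size 6, align 2) → ends 30
tail pad 2 to reach multiple of 4
total 32 bytes, alignment 4

32 bytes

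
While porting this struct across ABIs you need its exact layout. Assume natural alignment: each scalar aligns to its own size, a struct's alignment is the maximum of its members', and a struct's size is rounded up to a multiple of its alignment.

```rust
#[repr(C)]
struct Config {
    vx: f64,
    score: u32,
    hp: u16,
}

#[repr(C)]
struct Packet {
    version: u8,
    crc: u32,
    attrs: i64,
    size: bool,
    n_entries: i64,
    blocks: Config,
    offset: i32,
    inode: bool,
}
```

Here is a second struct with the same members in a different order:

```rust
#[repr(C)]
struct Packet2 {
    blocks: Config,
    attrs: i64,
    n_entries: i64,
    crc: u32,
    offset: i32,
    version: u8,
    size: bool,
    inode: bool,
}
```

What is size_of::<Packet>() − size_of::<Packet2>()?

8

Config: @0: vx [8B, align 8] → 8; @8: score [4B, align 4] → 12; @12: hp [2B, align 2] → 14; +2 tail pad (align 8); size 16, align 8
@0: version [1B, align 1] → 1
+3 pad (align 4)
@4: crc [4B, align 4] → 8
@8: attrs [8B, align 8] → 16
@16: size [1B, align 1] → 17
+7 pad (align 8)
@24: n_entries [8B, align 8] → 32
@32: blocks [16B, align 8] → 48
@48: offset [4B, align 4] → 52
@52: inode [1B, align 1] → 53
+3 tail pad (align 8)
size 56, align 8
— Packet2 —
@0: blocks [16B, align 8] → 16
@16: attrs [8B, align 8] → 24
@24: n_entries [8B, align 8] → 32
@32: crc [4B, align 4] → 36
@36: offset [4B, align 4] → 40
@40: version [1B, align 1] → 41
@41: size [1B, align 1] → 42
@42: inode [1B, align 1] → 43
+5 tail pad (align 8)
size 48, align 8
56 − 48 = 8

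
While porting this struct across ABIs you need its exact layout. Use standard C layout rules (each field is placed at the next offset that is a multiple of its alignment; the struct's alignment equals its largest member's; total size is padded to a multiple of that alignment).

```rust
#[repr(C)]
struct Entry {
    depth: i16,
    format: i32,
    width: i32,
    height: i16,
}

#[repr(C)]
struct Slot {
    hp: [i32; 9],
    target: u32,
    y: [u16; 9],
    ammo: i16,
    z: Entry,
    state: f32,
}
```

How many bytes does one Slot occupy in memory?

Entry: @0: depth [2B, align 2] → 2; +2 pad (align 4); @4: format [4B, align 4] → 8; @8: width [4B, align 4] → 12; @12: height [2B, align 2] → 14; +2 tail pad (align 4); size 16, align 4
@0: hp [36B, align 4] → 36
@36: target [4B, align 4] → 40
@40: y [18B, align 2] → 58
@58: ammo [2B, align 2] → 60
@60: z [16B, align 4] → 76
@76: state [4B, align 4] → 80
size 80, align 4

80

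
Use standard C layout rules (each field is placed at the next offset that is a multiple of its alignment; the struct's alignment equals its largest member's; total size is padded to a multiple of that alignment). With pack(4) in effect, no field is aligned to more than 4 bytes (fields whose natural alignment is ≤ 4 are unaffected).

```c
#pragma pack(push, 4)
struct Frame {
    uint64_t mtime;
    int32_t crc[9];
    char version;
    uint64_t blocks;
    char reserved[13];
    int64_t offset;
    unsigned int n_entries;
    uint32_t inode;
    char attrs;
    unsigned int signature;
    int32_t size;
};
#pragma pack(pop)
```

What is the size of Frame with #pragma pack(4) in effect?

100

@0: mtime [8B, align 4] → 8
@8: crc [36B, align 4] → 44
@44: version [1B, align 1] → 45
+3 pad (align 4)
@48: blocks [8B, align 4] → 56
@56: reserved [13B, align 1] → 69
+3 pad (align 4)
@72: offset [8B, align 4] → 80
@80: n_entries [4B, align 4] → 84
@84: inode [4B, align 4] → 88
@88: attrs [1B, align 1] → 89
+3 pad (align 4)
@92: signature [4B, align 4] → 96
@96: size [4B, align 4] → 100
size 100, align 4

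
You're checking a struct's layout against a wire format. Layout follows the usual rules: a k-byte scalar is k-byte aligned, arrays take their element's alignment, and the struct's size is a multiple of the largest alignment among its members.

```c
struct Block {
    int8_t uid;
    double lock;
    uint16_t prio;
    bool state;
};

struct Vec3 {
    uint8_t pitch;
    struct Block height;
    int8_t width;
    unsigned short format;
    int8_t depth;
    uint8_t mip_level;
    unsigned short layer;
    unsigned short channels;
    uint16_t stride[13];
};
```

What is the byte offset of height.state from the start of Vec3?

26

Block: 0..1  uid  (1B, 1-aligned); 1..8  -- padding (7B); 8..16  lock  (8B, 8-aligned); 16..18  prio  (2B, 2-aligned); 18..19  state  (1B, 1-aligned); 19..24  -- tail padding (5B); sizeof = 24, alignof = 8
0..1  pitch  (1B, 1-aligned)
1..8  -- padding (7B)
8..32  height  (24B, 8-aligned)
within Block: state at 18
8 + 18 = 26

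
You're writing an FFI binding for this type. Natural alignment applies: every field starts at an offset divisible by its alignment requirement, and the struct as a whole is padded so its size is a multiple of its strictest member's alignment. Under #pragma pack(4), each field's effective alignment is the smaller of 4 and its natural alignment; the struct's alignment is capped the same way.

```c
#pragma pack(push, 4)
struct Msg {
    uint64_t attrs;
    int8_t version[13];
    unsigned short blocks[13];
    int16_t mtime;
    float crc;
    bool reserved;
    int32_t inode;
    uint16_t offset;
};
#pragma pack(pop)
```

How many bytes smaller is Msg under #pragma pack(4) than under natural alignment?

natural layout:
  0..8  attrs  (8B, 8-aligned)
  8..21  version  (13B, 1-aligned)
  21..22  -- padding (1B)
  22..48  blocks  (26B, 2-aligned)
  48..50  mtime  (2B, 2-aligned)
  50..52  -- padding (2B)
  52..56  crc  (4B, 4-aligned)
  56..57  reserved  (1B, 1-aligned)
  57..60  -- padding (3B)
  60..64  inode  (4B, 4-aligned)
  64..66  offset  (2B, 2-aligned)
  66..72  -- tail padding (6B)
  sizeof = 72, alignof = 8
packed(4) layout:
  0..8  attrs  (8B, 4-aligned)
  8..21  version  (13B, 1-aligned)
  21..22  -- padding (1B)
  22..48  blocks  (26B, 2-aligned)
  48..50  mtime  (2B, 2-aligned)
  50..52  -- padding (2B)
  52..56  crc  (4B, 4-aligned)
  56..57  reserved  (1B, 1-aligned)
  57..60  -- padding (3B)
  60..64  inode  (4B, 4-aligned)
  64..66  offset  (2B, 2-aligned)
  66..68  -- tail padding (2B)
  sizeof = 68, alignof = 4
72 − 68 = 4

4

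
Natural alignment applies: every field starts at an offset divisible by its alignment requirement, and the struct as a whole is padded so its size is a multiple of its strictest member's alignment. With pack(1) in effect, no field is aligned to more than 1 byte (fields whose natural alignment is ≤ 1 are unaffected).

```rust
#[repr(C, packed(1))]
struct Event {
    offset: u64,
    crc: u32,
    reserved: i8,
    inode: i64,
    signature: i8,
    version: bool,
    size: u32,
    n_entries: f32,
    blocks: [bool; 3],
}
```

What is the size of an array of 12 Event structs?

0..8  offset  (8B, 1-aligned)
8..12  crc  (4B, 1-aligned)
12..13  reserved  (1B, 1-aligned)
13..21  inode  (8B, 1-aligned)
21..22  signature  (1B, 1-aligned)
22..23  version  (1B, 1-aligned)
23..27  size  (4B, 1-aligned)
27..31  n_entries  (4B, 1-aligned)
31..34  blocks  (3B, 1-aligned)
sizeof = 34, alignof = 1
array of 12: 12 × 34 = 408

408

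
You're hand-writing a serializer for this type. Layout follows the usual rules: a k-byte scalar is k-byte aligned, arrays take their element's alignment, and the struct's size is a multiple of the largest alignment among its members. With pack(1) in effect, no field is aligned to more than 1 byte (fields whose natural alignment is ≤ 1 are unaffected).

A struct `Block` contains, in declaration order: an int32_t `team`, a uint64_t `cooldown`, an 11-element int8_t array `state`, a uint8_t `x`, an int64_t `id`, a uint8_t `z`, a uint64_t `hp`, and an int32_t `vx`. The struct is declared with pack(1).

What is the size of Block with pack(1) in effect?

45

@0: team [4B, align 1] → 4
@4: cooldown [8B, align 1] → 12
@12: state [11B, align 1] → 23
@23: x [1B, align 1] → 24
@24: id [8B, align 1] → 32
@32: z [1B, align 1] → 33
@33: hp [8B, align 1] → 41
@41: vx [4B, align 1] → 45
size 45, align 1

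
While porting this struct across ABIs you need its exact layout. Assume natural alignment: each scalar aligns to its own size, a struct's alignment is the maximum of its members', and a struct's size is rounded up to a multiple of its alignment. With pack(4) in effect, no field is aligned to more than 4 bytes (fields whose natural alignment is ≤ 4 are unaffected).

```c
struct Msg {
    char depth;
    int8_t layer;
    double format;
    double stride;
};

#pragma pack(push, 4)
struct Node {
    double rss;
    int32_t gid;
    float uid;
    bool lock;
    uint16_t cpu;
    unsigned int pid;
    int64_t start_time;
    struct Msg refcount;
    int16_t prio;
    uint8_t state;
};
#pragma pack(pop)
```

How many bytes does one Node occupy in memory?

60 bytes

Msg: @0: depth [1B, align 1] → 1; @1: layer [1B, align 1] → 2; +6 pad (align 8); @8: format [8B, align 8] → 16; @16: stride [8B, align 8] → 24; size 24, align 8
@0: rss [8B, align 4] → 8
@8: gid [4B, align 4] → 12
@12: uid [4B, align 4] → 16
@16: lock [1B, align 1] → 17
+1 pad (align 2)
@18: cpu [2B, align 2] → 20
@20: pid [4B, align 4] → 24
@24: start_time [8B, align 4] → 32
@32: refcount [24B, align 4] → 56
@56: prio [2B, align 2] → 58
@58: state [1B, align 1] → 59
+1 tail pad (align 4)
size 60, align 4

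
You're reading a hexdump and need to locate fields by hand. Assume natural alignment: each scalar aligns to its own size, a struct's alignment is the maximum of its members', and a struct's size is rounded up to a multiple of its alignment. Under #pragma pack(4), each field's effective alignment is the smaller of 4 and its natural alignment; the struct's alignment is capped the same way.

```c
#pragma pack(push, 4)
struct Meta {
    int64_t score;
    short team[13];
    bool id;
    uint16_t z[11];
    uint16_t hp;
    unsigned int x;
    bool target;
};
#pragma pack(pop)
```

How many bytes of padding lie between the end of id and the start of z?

1

0..8  score  (8B, 4-aligned)
8..34  team  (26B, 2-aligned)
34..35  id  (1B, 1-aligned)
35..36  -- padding (1B)
36..58  z  (22B, 2-aligned)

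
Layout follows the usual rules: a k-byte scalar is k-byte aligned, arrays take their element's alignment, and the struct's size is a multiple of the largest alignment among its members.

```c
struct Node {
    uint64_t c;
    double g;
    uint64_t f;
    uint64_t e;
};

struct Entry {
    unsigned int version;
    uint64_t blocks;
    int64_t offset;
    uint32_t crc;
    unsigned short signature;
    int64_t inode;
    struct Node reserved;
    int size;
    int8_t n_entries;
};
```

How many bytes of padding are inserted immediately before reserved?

Node: @0: c [8B, align 8] → 8; @8: g [8B, align 8] → 16; @16: f [8B, align 8] → 24; @24: e [8B, align 8] → 32; size 32, align 8
@0: version [4B, align 4] → 4
+4 pad (align 8)
@8: blocks [8B, align 8] → 16
@16: offset [8B, align 8] → 24
@24: crc [4B, align 4] → 28
@28: signature [2B, align 2] → 30
+2 pad (align 8)
@32: inode [8B, align 8] → 40
@40: reserved [32B, align 8] → 72

0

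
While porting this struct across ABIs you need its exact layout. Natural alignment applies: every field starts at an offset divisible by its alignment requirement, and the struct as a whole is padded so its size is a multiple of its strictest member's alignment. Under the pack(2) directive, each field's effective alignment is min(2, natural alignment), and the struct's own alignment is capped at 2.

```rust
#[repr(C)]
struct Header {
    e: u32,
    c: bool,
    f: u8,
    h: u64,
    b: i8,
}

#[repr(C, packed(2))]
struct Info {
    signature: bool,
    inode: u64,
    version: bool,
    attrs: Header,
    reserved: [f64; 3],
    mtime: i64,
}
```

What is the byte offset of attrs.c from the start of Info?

16

Header: 0..4  e  (4B, 4-aligned); 4..5  c  (1B, 1-aligned); 5..6  f  (1B, 1-aligned); 6..8  -- padding (2B); 8..16  h  (8B, 8-aligned); 16..17  b  (1B, 1-aligned); 17..24  -- tail padding (7B); sizeof = 24, alignof = 8
0..1  signature  (1B, 1-aligned)
1..2  -- padding (1B)
2..10  inode  (8B, 2-aligned)
10..11  version  (1B, 1-aligned)
11..12  -- padding (1B)
12..36  attrs  (24B, 2-aligned)
within Header: c at 4
12 + 4 = 16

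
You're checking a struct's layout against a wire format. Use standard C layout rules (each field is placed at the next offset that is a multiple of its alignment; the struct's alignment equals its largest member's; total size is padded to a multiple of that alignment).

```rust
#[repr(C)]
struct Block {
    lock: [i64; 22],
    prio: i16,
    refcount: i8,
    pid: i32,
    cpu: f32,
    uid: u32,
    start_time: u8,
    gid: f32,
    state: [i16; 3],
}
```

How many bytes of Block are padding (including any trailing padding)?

lock at 0 (size 176, align 8) → ends 176
prio at 176 (size 2, align 2) → ends 178
refcount at 178 (size 1, align 1) → ends 179
pad 1 to align 4 for pid
pid at 180 (size 4, align 4) → ends 184
cpu at 184 (size 4, align 4) → ends 188
uid at 188 (size 4, align 4) → ends 192
start_time at 192 (size 1, align 1) → ends 193
pad 3 to align 4 for gid
gid at 196 (size 4, align 4) → ends 200
state at 200 (size 6, align 2) → ends 206
tail pad 2 to reach multiple of 8
total 208 bytes, alignment 8
data bytes 202, size 208 → padding 6

6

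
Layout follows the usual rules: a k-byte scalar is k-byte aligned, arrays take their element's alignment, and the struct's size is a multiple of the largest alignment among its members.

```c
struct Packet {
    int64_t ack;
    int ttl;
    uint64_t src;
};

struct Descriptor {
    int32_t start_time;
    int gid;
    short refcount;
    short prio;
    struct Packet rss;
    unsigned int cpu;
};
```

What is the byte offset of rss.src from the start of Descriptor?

Packet: @0: ack [8B, align 8] → 8; @8: ttl [4B, align 4] → 12; +4 pad (align 8); @16: src [8B, align 8] → 24; size 24, align 8
@0: start_time [4B, align 4] → 4
@4: gid [4B, align 4] → 8
@8: refcount [2B, align 2] → 10
@10: prio [2B, align 2] → 12
+4 pad (align 8)
@16: rss [24B, align 8] → 40
within Packet: src at 16
16 + 16 = 32

32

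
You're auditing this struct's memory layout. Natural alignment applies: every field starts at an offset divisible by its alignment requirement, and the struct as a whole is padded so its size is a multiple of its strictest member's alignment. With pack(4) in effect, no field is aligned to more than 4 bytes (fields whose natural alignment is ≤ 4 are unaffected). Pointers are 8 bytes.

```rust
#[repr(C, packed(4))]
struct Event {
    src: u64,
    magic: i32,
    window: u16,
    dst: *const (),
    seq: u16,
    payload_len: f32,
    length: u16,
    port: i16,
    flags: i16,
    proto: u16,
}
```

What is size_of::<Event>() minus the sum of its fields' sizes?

4

0..8  src  (8B, 4-aligned)
8..12  magic  (4B, 4-aligned)
12..14  window  (2B, 2-aligned)
14..16  -- padding (2B)
16..24  dst  (8B, 4-aligned)
24..26  seq  (2B, 2-aligned)
26..28  -- padding (2B)
28..32  payload_len  (4B, 4-aligned)
32..34  length  (2B, 2-aligned)
34..36  port  (2B, 2-aligned)
36..38  flags  (2B, 2-aligned)
38..40  proto  (2B, 2-aligned)
sizeof = 40, alignof = 4
data bytes 36, size 40 → padding 4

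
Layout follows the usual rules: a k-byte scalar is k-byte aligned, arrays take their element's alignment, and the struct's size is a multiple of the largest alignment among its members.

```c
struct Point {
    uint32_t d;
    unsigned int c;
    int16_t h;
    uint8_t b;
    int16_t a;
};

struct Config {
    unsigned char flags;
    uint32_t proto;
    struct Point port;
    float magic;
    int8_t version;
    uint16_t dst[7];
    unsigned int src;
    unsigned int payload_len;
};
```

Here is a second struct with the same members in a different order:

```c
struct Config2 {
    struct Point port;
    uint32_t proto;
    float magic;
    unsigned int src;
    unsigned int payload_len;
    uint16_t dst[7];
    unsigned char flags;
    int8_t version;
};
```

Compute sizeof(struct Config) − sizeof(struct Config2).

4

Point: 0..4  d  (4B, 4-aligned); 4..8  c  (4B, 4-aligned); 8..10  h  (2B, 2-aligned); 10..11  b  (1B, 1-aligned); 11..12  -- padding (1B); 12..14  a  (2B, 2-aligned); 14..16  -- tail padding (2B); sizeof = 16, alignof = 4
0..1  flags  (1B, 1-aligned)
1..4  -- padding (3B)
4..8  proto  (4B, 4-aligned)
8..24  port  (16B, 4-aligned)
24..28  magic  (4B, 4-aligned)
28..29  version  (1B, 1-aligned)
29..30  -- padding (1B)
30..44  dst  (14B, 2-aligned)
44..48  src  (4B, 4-aligned)
48..52  payload_len  (4B, 4-aligned)
sizeof = 52, alignof = 4
— Config2 —
0..16  port  (16B, 4-aligned)
16..20  proto  (4B, 4-aligned)
20..24  magic  (4B, 4-aligned)
24..28  src  (4B, 4-aligned)
28..32  payload_len  (4B, 4-aligned)
32..46  dst  (14B, 2-aligned)
46..47  flags  (1B, 1-aligned)
47..48  version  (1B, 1-aligned)
sizeof = 48, alignof = 4
52 − 48 = 4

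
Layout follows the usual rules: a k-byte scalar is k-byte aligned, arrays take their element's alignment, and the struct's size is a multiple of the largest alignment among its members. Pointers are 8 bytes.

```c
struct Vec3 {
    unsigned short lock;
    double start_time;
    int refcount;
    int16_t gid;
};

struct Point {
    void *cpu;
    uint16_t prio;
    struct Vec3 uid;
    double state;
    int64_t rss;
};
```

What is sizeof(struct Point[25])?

1400

Vec3: @0: lock [2B, align 2] → 2; +6 pad (align 8); @8: start_time [8B, align 8] → 16; @16: refcount [4B, align 4] → 20; @20: gid [2B, align 2] → 22; +2 tail pad (align 8); size 24, align 8
@0: cpu [8B, align 8] → 8
@8: prio [2B, align 2] → 10
+6 pad (align 8)
@16: uid [24B, align 8] → 40
@40: state [8B, align 8] → 48
@48: rss [8B, align 8] → 56
size 56, align 8
array of 25: 25 × 56 = 1400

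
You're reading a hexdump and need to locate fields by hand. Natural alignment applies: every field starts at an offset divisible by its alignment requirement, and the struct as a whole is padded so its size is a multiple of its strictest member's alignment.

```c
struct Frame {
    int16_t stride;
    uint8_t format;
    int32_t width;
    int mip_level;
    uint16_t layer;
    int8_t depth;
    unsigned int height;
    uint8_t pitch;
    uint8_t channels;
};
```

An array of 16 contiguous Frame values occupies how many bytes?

384

stride at 0 (size 2, align 2) → ends 2
format at 2 (size 1, align 1) → ends 3
pad 1 to align 4 for width
width at 4 (size 4, align 4) → ends 8
mip_level at 8 (size 4, align 4) → ends 12
layer at 12 (size 2, align 2) → ends 14
depth at 14 (size 1, align 1) → ends 15
pad 1 to align 4 for height
height at 16 (size 4, align 4) → ends 20
pitch at 20 (size 1, align 1) → ends 21
channels at 21 (size 1, align 1) → ends 22
tail pad 2 to reach multiple of 4
total 24 bytes, alignment 4
array of 16: 16 × 24 = 384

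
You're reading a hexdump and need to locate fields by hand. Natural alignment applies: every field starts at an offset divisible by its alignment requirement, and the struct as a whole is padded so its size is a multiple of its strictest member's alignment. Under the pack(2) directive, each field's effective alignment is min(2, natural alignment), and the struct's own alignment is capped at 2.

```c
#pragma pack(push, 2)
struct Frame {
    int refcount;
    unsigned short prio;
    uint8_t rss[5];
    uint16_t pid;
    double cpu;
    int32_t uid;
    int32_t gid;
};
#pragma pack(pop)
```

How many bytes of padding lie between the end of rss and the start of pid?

1

@0: refcount [4B, align 2] → 4
@4: prio [2B, align 2] → 6
@6: rss [5B, align 1] → 11
+1 pad (align 2)
@12: pid [2B, align 2] → 14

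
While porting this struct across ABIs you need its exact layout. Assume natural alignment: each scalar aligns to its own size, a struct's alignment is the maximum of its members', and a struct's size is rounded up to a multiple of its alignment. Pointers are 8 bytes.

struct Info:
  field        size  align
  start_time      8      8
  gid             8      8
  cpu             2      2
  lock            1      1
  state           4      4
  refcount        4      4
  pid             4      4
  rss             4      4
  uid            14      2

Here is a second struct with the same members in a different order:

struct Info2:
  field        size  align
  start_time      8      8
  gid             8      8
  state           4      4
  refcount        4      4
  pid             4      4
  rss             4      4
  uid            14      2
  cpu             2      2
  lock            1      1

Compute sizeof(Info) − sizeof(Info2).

@0: start_time [8B, align 8] → 8
@8: gid [8B, align 8] → 16
@16: cpu [2B, align 2] → 18
@18: lock [1B, align 1] → 19
+1 pad (align 4)
@20: state [4B, align 4] → 24
@24: refcount [4B, align 4] → 28
@28: pid [4B, align 4] → 32
@32: rss [4B, align 4] → 36
@36: uid [14B, align 2] → 50
+6 tail pad (align 8)
size 56, align 8
— Info2 —
@0: start_time [8B, align 8] → 8
@8: gid [8B, align 8] → 16
@16: state [4B, align 4] → 20
@20: refcount [4B, align 4] → 24
@24: pid [4B, align 4] → 28
@28: rss [4B, align 4] → 32
@32: uid [14B, align 2] → 46
@46: cpu [2B, align 2] → 48
@48: lock [1B, align 1] → 49
+7 tail pad (align 8)
size 56, align 8
56 − 56 = 0

0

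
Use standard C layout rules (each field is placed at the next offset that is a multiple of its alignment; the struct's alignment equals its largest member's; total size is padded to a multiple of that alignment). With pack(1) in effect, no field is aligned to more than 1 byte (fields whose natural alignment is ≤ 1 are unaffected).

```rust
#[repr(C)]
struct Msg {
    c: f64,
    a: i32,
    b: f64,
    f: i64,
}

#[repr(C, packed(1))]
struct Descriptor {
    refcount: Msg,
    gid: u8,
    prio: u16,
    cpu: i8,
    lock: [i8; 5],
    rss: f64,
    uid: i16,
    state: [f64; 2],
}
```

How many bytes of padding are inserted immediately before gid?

0

Msg: c at 0 (size 8, align 8) → ends 8; a at 8 (size 4, align 4) → ends 12; pad 4 to align 8 for b; b at 16 (size 8, align 8) → ends 24; f at 24 (size 8, align 8) → ends 32; total 32 bytes, alignment 8
refcount at 0 (size 32, align 1) → ends 32
gid at 32 (size 1, align 1) → ends 33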